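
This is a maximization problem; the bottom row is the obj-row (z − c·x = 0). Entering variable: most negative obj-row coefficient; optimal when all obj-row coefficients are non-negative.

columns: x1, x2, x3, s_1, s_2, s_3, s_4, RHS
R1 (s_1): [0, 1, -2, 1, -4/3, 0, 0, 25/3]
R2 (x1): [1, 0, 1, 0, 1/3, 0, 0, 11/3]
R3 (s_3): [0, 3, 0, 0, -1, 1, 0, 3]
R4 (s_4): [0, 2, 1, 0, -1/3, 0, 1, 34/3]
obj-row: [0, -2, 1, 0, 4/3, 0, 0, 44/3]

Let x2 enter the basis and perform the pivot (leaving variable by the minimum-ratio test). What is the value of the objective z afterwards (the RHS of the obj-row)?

50/3

Ratio test on column x2 — row 1: (25/3)/1 = 25/3; row 2: entry 0 ≤ 0; row 3: 3/3 = 1; row 4: (34/3)/2 = 17/3. Minimum is 1 at row 3 (s_3 leaves); pivot element 3.
Pivot on row 3; the obj-row RHS becomes 44/3 − (-2)·1 = 50/3.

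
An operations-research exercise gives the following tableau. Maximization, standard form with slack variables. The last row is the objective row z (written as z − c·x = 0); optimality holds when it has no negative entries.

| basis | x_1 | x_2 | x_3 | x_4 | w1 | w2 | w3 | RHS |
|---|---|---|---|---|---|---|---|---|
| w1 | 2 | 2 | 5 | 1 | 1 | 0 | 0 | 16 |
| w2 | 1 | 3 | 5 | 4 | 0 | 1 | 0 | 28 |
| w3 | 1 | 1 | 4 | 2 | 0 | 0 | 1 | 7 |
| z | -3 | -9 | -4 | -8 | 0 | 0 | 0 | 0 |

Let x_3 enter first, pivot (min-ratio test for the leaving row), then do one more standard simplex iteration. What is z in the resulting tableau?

Ratio test on column x_3 — row 1: 16/5 = 16/5; row 2: 28/5 = 28/5; row 3: 7/4 = 7/4. Minimum is 7/4 at row 3 (w3 leaves); pivot element 4.
Pivot on row 3; the z-row RHS becomes 0 − (-4)·(7/4) = 7.
Next entering variable (most negative z-row entry -8): x_2.
Ratio test on column x_2 — row 1: (29/4)/(3/4) = 29/3; row 2: (77/4)/(7/4) = 11; row 3: (7/4)/(1/4) = 7. Minimum is 7 at row 3 (x_3 leaves); pivot element 1/4.
After the second pivot the z-row RHS is 7 − (-8)·7 = 63.

63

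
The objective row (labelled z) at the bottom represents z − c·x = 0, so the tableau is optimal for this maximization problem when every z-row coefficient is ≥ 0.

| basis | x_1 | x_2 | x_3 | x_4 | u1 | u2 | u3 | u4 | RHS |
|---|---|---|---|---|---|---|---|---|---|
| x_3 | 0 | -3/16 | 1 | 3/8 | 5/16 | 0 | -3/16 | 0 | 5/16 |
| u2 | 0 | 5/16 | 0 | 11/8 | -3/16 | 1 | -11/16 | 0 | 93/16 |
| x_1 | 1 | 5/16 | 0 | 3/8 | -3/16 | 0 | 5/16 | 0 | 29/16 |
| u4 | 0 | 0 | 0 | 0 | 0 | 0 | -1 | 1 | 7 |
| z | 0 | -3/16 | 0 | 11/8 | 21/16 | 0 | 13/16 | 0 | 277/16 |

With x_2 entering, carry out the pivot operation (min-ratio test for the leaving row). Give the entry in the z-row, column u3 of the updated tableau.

Ratio test on column x_2 — row 1: entry -3/16 ≤ 0; row 2: (93/16)/(5/16) = 93/5; row 3: (29/16)/(5/16) = 29/5; row 4: entry 0 ≤ 0. Minimum is 29/5 at row 3 (x_1 leaves); pivot element 5/16.
Divide row 3 by 5/16; eliminate column x_2 from the other rows.
z-row update in column u3: 13/16 − (-3/16)·1 = 1.

1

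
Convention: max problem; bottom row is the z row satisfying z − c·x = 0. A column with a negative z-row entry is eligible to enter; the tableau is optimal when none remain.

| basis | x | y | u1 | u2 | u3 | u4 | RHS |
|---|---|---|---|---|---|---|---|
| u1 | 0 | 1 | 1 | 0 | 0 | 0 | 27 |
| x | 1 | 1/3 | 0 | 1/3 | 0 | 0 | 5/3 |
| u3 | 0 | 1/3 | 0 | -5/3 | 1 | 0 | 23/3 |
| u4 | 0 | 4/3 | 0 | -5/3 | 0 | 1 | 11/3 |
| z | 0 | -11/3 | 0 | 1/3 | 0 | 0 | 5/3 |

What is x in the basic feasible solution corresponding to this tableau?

x is basic (row 2); its value is the RHS of that row, 5/3.

5/3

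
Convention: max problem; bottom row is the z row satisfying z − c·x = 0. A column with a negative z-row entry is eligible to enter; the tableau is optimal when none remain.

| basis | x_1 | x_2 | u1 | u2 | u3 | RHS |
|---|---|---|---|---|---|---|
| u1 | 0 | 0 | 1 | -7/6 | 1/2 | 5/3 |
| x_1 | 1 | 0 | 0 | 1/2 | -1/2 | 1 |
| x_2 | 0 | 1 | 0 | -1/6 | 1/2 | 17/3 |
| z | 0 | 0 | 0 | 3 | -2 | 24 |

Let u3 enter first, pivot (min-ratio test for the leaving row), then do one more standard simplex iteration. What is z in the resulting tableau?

112/3

Ratio test on column u3 — row 1: (5/3)/(1/2) = 10/3; row 2: entry -1/2 ≤ 0; row 3: (17/3)/(1/2) = 34/3. Minimum is 10/3 at row 1 (u1 leaves); pivot element 1/2.
Pivot on row 1; the z-row RHS becomes 24 − (-2)·(10/3) = 92/3.
Next entering variable (most negative z-row entry -5/3): u2.
Ratio test on column u2 — row 1: entry -7/3 ≤ 0; row 2: entry -2/3 ≤ 0; row 3: 4/1 = 4. Minimum is 4 at row 3 (x_2 leaves); pivot element 1.
After the second pivot the z-row RHS is 92/3 − (-5/3)·4 = 112/3.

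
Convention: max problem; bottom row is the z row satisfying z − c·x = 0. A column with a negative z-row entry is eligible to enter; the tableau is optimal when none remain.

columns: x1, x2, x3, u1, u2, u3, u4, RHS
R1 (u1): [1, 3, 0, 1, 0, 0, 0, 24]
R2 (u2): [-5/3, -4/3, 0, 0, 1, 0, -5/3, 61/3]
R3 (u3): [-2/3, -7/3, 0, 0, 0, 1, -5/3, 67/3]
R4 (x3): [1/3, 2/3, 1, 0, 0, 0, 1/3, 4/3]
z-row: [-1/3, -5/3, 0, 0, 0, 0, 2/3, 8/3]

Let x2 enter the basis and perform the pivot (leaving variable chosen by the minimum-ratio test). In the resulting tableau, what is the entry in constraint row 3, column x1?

Ratio test on column x2 — row 1: 24/3 = 8; row 2: entry -4/3 ≤ 0; row 3: entry -7/3 ≤ 0; row 4: (4/3)/(2/3) = 2. Minimum is 2 at row 4 (x3 leaves); pivot element 2/3.
Divide row 4 by 2/3; eliminate column x2 from the other rows.
Row 3 update in column x1: -2/3 − (-7/3)·(1/2) = 1/2.

1/2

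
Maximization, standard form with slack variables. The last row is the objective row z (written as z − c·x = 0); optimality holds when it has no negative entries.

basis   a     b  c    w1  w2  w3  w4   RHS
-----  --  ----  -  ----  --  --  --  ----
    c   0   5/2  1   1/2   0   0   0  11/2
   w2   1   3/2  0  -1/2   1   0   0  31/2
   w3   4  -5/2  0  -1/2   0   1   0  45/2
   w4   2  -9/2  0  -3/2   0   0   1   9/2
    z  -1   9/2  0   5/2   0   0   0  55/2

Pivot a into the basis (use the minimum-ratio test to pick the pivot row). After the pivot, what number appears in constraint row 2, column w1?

Ratio test on column a — row 1: entry 0 ≤ 0; row 2: (31/2)/1 = 31/2; row 3: (45/2)/4 = 45/8; row 4: (9/2)/2 = 9/4. Minimum is 9/4 at row 4 (w4 leaves); pivot element 2.
Divide row 4 by 2; eliminate column a from the other rows.
Row 2 update in column w1: -1/2 − 1·(-3/4) = 1/4.

1/4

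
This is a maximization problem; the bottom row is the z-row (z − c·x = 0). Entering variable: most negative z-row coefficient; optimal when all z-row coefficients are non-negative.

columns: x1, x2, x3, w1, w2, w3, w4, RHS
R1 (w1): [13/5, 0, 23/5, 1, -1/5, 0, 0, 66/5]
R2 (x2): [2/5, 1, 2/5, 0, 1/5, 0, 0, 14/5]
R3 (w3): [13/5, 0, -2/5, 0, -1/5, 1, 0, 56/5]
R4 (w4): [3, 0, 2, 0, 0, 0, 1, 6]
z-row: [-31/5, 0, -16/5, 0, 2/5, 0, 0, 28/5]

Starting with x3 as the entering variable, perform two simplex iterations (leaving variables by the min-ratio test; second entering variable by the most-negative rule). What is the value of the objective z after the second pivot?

Ratio test on column x3 — row 1: (66/5)/(23/5) = 66/23; row 2: (14/5)/(2/5) = 7; row 3: entry -2/5 ≤ 0; row 4: 6/2 = 3. Minimum is 66/23 at row 1 (w1 leaves); pivot element 23/5.
Pivot on row 1; the z-row RHS becomes 28/5 − (-16/5)·(66/23) = 340/23.
Next entering variable (most negative z-row entry -101/23): x1.
Ratio test on column x1 — row 1: (66/23)/(13/23) = 66/13; row 2: (38/23)/(4/23) = 19/2; row 3: (284/23)/(65/23) = 284/65; row 4: (6/23)/(43/23) = 6/43. Minimum is 6/43 at row 4 (w4 leaves); pivot element 43/23.
After the second pivot the z-row RHS is 340/23 − (-101/23)·(6/43) = 662/43.

662/43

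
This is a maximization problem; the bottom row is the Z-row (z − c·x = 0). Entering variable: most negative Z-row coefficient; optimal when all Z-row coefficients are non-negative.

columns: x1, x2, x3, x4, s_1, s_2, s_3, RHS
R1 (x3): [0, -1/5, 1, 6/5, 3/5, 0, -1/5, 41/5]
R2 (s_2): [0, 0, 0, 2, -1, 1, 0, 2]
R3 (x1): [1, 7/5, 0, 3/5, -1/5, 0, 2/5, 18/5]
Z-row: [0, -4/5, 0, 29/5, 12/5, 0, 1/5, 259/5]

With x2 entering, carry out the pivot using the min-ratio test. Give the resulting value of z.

Ratio test on column x2 — row 1: entry -1/5 ≤ 0; row 2: entry 0 ≤ 0; row 3: (18/5)/(7/5) = 18/7. Minimum is 18/7 at row 3 (x1 leaves); pivot element 7/5.
Pivot on row 3; the Z-row RHS becomes 259/5 − (-4/5)·(18/7) = 377/7.

377/7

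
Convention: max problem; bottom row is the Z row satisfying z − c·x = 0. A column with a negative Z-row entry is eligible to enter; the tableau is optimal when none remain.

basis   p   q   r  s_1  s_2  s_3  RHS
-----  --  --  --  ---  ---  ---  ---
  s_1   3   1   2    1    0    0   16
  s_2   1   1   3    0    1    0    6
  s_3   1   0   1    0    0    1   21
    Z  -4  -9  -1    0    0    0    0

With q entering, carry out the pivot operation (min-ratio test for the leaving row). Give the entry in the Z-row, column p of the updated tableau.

5

Ratio test on column q — row 1: 16/1 = 16; row 2: 6/1 = 6; row 3: entry 0 ≤ 0. Minimum is 6 at row 2 (s_2 leaves); pivot element 1.
Divide row 2 by 1; eliminate column q from the other rows.
Z-row update in column p: -4 − (-9)·1 = 5.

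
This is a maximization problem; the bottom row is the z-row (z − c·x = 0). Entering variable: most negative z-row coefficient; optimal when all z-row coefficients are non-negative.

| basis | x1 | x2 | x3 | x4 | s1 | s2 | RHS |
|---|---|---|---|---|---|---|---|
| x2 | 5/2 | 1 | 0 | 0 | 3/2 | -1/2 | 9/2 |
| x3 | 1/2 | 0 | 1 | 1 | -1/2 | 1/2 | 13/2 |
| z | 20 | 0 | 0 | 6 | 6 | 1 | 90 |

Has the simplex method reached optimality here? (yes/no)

yes

Every z-row coefficient is ≥ 0, so the tableau is optimal.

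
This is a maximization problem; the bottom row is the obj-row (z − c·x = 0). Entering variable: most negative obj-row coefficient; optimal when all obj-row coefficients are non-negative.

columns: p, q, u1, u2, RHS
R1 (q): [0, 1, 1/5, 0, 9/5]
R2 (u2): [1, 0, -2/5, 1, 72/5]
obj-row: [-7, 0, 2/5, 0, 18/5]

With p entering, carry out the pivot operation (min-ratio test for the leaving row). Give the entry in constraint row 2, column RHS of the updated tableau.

72/5

Ratio test on column p — row 1: entry 0 ≤ 0; row 2: (72/5)/1 = 72/5. Minimum is 72/5 at row 2 (u2 leaves); pivot element 1.
Divide row 2 by 1; eliminate column p from the other rows.
In the new row 2, the RHS entry is the old entry divided by the pivot: (72/5)/1 = 72/5.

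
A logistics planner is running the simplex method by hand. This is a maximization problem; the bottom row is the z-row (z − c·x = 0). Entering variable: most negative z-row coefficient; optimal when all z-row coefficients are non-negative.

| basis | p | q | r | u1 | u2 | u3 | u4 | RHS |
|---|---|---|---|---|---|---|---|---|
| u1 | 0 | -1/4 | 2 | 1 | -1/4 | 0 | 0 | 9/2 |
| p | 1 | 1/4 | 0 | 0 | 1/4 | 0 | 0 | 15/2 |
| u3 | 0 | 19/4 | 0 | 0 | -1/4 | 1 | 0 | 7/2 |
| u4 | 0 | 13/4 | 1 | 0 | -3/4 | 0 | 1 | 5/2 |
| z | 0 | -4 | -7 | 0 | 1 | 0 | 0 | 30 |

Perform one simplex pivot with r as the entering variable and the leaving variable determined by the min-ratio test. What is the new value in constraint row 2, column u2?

Ratio test on column r — row 1: (9/2)/2 = 9/4; row 2: entry 0 ≤ 0; row 3: entry 0 ≤ 0; row 4: (5/2)/1 = 5/2. Minimum is 9/4 at row 1 (u1 leaves); pivot element 2.
Divide row 1 by 2; eliminate column r from the other rows.
Row 2 update in column u2: 1/4 − 0·(-1/8) = 1/4.

1/4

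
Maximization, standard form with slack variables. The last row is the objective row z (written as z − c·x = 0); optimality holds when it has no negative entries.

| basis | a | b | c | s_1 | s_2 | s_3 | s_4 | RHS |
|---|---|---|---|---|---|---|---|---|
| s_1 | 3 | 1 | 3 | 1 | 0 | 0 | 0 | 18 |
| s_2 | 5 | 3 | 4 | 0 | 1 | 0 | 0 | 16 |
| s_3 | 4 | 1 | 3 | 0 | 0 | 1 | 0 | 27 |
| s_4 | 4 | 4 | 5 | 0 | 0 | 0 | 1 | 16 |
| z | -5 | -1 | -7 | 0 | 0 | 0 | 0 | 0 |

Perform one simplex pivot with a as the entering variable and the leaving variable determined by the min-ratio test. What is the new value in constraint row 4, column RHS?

16/5

Ratio test on column a — row 1: 18/3 = 6; row 2: 16/5 = 16/5; row 3: 27/4 = 27/4; row 4: 16/4 = 4. Minimum is 16/5 at row 2 (s_2 leaves); pivot element 5.
Divide row 2 by 5; eliminate column a from the other rows.
Row 4 update in column RHS: 16 − 4·(16/5) = 16/5.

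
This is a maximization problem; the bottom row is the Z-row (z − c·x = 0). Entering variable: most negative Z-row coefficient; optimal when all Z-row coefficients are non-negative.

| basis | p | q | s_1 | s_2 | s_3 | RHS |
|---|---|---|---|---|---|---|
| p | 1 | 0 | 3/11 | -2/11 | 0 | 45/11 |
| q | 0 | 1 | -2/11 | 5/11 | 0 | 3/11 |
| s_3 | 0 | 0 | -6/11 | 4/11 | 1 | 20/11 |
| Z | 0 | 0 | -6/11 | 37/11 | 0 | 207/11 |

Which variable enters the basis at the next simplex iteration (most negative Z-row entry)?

s_1

Negative Z-row entries: s_1: -6/11.
The most negative is -6/11 in column s_1, so s_1 enters.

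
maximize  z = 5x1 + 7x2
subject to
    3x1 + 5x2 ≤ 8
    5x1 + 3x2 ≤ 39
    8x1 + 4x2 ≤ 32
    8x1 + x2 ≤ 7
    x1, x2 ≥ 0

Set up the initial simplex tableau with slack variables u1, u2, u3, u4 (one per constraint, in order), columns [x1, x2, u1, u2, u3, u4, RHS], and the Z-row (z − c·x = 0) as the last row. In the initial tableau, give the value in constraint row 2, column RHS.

The RHS of constraint 2 is b_2 = 39.

39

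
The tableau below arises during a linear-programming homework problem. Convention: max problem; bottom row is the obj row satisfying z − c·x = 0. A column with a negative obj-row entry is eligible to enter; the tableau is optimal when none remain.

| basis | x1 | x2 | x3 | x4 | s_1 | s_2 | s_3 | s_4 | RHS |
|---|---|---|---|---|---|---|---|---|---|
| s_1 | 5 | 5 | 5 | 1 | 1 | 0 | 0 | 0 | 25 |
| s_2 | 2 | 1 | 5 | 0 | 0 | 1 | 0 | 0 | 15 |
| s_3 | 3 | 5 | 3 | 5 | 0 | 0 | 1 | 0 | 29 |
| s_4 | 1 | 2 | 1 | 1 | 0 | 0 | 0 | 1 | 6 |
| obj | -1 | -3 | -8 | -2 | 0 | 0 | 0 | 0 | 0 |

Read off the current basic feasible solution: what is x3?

0

x3 is not in the basis, so in the current basic feasible solution x3 = 0.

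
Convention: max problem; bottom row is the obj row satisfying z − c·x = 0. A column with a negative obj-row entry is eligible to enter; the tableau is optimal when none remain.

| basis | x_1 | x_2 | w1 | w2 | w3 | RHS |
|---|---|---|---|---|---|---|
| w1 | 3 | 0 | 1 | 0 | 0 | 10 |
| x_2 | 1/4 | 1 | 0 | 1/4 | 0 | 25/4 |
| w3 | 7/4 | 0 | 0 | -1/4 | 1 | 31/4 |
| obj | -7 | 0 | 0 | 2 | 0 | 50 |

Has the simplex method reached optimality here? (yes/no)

no

The obj-row has a negative entry -7 in column x_1, so it is not optimal.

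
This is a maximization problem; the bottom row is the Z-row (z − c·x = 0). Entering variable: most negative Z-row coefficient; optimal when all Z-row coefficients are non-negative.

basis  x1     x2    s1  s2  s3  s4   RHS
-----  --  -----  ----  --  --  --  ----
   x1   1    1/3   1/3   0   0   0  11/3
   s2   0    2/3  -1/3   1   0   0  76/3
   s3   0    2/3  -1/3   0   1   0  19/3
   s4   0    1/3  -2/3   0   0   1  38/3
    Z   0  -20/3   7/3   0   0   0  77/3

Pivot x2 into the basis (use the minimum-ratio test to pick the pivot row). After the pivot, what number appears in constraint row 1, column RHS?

Ratio test on column x2 — row 1: (11/3)/(1/3) = 11; row 2: (76/3)/(2/3) = 38; row 3: (19/3)/(2/3) = 19/2; row 4: (38/3)/(1/3) = 38. Minimum is 19/2 at row 3 (s3 leaves); pivot element 2/3.
Divide row 3 by 2/3; eliminate column x2 from the other rows.
Row 1 update in column RHS: 11/3 − (1/3)·(19/2) = 1/2.

1/2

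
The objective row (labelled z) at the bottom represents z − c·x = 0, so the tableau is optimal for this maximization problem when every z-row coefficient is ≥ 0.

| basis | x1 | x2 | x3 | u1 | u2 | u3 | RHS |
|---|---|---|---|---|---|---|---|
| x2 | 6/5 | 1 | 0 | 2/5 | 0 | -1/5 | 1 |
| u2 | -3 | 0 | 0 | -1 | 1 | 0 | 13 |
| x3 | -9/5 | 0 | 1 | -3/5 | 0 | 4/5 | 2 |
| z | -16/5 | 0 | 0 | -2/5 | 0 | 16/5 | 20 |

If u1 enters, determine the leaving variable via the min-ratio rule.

Column u1 entries and ratios — x2: 1/(2/5) = 5/2; u2: -1 ≤ 0, skip; x3: -3/5 ≤ 0, skip.
Smallest ratio is 5/2 in the row of x2, so x2 leaves.

x2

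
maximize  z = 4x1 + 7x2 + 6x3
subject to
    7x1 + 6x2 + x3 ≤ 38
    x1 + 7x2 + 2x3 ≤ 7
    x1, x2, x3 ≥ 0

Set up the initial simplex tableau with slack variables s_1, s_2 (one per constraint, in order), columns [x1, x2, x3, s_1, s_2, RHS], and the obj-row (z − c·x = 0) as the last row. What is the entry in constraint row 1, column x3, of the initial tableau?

Constraint 1 has coefficient 1 on x3.

1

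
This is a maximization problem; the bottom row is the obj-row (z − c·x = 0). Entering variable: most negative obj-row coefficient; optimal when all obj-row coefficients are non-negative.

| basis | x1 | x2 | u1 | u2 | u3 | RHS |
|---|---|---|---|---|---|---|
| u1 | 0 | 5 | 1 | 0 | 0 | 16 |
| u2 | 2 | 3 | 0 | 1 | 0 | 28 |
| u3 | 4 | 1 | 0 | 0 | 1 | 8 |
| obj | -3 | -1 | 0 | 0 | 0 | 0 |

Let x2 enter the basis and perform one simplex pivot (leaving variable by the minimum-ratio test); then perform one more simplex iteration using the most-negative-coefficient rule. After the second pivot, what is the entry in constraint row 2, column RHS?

16

Ratio test on column x2 — row 1: 16/5 = 16/5; row 2: 28/3 = 28/3; row 3: 8/1 = 8. Minimum is 16/5 at row 1 (u1 leaves); pivot element 5.
Divide row 1 by 5; eliminate column x2 from the other rows.
Second iteration: most negative obj-row entry is -3 in column x1, so x1 enters.
Ratio test on column x1 — row 1: entry 0 ≤ 0; row 2: (92/5)/2 = 46/5; row 3: (24/5)/4 = 6/5. Minimum is 6/5 at row 3 (u3 leaves); pivot element 4.
Divide row 3 by 4; eliminate column x1 from the other rows.
After both pivots, the entry at constraint row 2, column RHS is 16.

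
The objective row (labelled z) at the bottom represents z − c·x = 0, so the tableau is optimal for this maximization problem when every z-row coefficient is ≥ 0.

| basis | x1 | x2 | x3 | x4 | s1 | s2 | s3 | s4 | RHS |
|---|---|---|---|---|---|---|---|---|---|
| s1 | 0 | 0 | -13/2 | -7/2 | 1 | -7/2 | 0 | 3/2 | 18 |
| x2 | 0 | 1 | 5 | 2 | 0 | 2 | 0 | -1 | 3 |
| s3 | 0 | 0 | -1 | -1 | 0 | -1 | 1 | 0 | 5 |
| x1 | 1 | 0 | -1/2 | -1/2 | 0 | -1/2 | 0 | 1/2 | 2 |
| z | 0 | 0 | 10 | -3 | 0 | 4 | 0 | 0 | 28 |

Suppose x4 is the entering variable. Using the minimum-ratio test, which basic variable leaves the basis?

x2

Column x4 entries and ratios — s1: -7/2 ≤ 0, skip; x2: 3/2 = 3/2; s3: -1 ≤ 0, skip; x1: -1/2 ≤ 0, skip.
Smallest ratio is 3/2 in the row of x2, so x2 leaves.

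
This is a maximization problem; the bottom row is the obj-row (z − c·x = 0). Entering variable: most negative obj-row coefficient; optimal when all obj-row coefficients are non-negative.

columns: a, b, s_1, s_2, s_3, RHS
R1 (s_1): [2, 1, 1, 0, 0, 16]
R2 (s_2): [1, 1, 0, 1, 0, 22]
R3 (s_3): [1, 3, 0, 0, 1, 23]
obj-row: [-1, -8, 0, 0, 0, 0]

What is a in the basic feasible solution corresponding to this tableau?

a is not in the basis, so in the current basic feasible solution a = 0.

0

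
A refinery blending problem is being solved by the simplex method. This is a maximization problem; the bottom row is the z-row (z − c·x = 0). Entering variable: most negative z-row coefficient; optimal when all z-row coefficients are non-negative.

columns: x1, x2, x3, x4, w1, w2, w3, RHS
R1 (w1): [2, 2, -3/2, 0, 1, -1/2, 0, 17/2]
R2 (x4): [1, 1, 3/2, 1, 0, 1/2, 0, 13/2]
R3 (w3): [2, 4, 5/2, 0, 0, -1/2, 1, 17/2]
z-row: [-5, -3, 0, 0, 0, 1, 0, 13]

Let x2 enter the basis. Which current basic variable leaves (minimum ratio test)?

Column x2 entries and ratios — w1: (17/2)/2 = 17/4; x4: (13/2)/1 = 13/2; w3: (17/2)/4 = 17/8.
Smallest ratio is 17/8 in the row of w3, so w3 leaves.

w3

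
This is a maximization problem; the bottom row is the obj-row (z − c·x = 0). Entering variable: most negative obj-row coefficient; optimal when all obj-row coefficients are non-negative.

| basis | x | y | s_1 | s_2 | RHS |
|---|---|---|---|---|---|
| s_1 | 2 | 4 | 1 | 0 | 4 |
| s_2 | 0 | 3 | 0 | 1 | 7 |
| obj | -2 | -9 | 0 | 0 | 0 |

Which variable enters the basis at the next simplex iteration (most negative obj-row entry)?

Negative obj-row entries: x: -2, y: -9.
The most negative is -9 in column y, so y enters.

y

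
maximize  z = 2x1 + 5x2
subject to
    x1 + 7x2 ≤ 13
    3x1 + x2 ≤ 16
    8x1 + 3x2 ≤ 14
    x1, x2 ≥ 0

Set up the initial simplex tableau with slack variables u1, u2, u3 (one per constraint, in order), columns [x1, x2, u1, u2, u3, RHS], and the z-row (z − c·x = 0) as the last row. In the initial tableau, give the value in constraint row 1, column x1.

1

Constraint 1 has coefficient 1 on x1.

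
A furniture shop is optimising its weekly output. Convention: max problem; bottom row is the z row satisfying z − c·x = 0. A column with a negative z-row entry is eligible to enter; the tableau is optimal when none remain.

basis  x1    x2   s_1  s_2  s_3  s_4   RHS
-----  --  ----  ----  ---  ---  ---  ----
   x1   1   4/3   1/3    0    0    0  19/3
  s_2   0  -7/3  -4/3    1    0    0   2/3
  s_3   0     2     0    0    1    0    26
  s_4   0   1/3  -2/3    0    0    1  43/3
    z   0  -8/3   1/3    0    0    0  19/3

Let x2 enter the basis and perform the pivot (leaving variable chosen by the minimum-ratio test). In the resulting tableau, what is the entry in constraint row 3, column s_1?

Ratio test on column x2 — row 1: (19/3)/(4/3) = 19/4; row 2: entry -7/3 ≤ 0; row 3: 26/2 = 13; row 4: (43/3)/(1/3) = 43. Minimum is 19/4 at row 1 (x1 leaves); pivot element 4/3.
Divide row 1 by 4/3; eliminate column x2 from the other rows.
Row 3 update in column s_1: 0 − 2·(1/4) = -1/2.

-1/2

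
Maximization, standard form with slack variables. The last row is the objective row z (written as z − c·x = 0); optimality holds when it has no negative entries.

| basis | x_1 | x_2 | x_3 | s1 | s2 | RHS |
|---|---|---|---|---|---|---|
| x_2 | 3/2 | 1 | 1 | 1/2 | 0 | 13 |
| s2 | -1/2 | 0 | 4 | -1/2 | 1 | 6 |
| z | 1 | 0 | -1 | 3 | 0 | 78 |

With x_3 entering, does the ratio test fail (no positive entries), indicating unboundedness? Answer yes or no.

no

Column x_3 has positive entries in row(s) 1, 2, so the ratio test bounds it — not unbounded.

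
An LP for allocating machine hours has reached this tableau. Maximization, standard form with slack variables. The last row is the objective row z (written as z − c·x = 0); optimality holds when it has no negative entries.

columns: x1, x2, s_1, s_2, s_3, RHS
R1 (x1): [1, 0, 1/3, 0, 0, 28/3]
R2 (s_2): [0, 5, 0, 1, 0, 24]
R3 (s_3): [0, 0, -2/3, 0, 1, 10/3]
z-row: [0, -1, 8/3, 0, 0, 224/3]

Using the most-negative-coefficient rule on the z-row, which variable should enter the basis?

Negative z-row entries: x2: -1.
The most negative is -1 in column x2, so x2 enters.

x2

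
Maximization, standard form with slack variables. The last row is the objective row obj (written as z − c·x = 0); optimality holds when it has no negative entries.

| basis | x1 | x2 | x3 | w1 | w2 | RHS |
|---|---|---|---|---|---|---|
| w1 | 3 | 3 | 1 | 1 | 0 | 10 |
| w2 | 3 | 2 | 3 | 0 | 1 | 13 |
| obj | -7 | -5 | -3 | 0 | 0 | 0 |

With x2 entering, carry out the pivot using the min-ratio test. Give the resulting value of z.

Ratio test on column x2 — row 1: 10/3 = 10/3; row 2: 13/2 = 13/2. Minimum is 10/3 at row 1 (w1 leaves); pivot element 3.
Pivot on row 1; the obj-row RHS becomes 0 − (-5)·(10/3) = 50/3.

50/3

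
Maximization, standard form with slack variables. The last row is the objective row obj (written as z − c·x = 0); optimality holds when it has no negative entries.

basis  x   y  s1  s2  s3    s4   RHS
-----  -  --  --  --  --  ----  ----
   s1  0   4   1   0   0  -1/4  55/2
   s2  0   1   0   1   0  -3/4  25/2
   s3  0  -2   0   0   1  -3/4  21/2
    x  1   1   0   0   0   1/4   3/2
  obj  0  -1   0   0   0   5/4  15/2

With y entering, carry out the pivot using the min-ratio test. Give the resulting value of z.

Ratio test on column y — row 1: (55/2)/4 = 55/8; row 2: (25/2)/1 = 25/2; row 3: entry -2 ≤ 0; row 4: (3/2)/1 = 3/2. Minimum is 3/2 at row 4 (x leaves); pivot element 1.
Pivot on row 4; the obj-row RHS becomes 15/2 − (-1)·(3/2) = 9.

9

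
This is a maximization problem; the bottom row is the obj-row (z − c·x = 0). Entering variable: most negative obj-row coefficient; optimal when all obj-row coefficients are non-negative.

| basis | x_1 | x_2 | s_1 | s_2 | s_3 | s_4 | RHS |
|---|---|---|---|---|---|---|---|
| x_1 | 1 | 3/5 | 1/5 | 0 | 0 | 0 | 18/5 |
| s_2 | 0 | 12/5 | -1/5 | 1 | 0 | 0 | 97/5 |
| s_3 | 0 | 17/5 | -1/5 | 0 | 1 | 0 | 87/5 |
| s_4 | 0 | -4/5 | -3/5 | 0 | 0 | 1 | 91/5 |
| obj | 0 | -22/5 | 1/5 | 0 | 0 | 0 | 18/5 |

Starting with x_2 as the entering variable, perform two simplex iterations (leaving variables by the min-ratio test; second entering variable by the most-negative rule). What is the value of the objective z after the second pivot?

Ratio test on column x_2 — row 1: (18/5)/(3/5) = 6; row 2: (97/5)/(12/5) = 97/12; row 3: (87/5)/(17/5) = 87/17; row 4: entry -4/5 ≤ 0. Minimum is 87/17 at row 3 (s_3 leaves); pivot element 17/5.
Pivot on row 3; the obj-row RHS becomes 18/5 − (-22/5)·(87/17) = 444/17.
Next entering variable (most negative obj-row entry -1/17): s_1.
Ratio test on column s_1 — row 1: (9/17)/(4/17) = 9/4; row 2: entry -1/17 ≤ 0; row 3: entry -1/17 ≤ 0; row 4: entry -11/17 ≤ 0. Minimum is 9/4 at row 1 (x_1 leaves); pivot element 4/17.
After the second pivot the obj-row RHS is 444/17 − (-1/17)·(9/4) = 105/4.

105/4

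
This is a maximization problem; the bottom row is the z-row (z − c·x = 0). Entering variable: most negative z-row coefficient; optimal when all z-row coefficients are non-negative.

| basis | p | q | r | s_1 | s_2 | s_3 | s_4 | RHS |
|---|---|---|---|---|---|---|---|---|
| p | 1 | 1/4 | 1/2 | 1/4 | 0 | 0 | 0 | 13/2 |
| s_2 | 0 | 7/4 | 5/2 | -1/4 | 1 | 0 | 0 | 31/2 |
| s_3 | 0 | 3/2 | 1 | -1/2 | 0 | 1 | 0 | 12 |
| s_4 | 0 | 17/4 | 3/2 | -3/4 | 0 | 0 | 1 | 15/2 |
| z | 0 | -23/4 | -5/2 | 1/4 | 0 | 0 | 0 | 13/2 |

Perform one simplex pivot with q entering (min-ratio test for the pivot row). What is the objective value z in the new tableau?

283/17

Ratio test on column q — row 1: (13/2)/(1/4) = 26; row 2: (31/2)/(7/4) = 62/7; row 3: 12/(3/2) = 8; row 4: (15/2)/(17/4) = 30/17. Minimum is 30/17 at row 4 (s_4 leaves); pivot element 17/4.
Pivot on row 4; the z-row RHS becomes 13/2 − (-23/4)·(30/17) = 283/17.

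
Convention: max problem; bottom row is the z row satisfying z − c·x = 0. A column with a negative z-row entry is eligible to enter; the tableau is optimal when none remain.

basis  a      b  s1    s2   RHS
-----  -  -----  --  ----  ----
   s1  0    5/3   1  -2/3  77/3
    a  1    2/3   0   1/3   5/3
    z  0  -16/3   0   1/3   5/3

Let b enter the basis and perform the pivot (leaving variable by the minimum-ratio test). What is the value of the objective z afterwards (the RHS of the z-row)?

Ratio test on column b — row 1: (77/3)/(5/3) = 77/5; row 2: (5/3)/(2/3) = 5/2. Minimum is 5/2 at row 2 (a leaves); pivot element 2/3.
Pivot on row 2; the z-row RHS becomes 5/3 − (-16/3)·(5/2) = 15.

15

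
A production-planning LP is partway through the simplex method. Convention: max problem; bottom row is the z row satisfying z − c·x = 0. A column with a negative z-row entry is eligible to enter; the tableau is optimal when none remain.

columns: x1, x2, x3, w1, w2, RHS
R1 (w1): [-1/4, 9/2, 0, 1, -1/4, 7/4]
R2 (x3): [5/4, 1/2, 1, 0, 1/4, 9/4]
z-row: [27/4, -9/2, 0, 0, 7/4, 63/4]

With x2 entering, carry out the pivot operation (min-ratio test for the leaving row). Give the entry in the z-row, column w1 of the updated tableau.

1

Ratio test on column x2 — row 1: (7/4)/(9/2) = 7/18; row 2: (9/4)/(1/2) = 9/2. Minimum is 7/18 at row 1 (w1 leaves); pivot element 9/2.
Divide row 1 by 9/2; eliminate column x2 from the other rows.
z-row update in column w1: 0 − (-9/2)·(2/9) = 1.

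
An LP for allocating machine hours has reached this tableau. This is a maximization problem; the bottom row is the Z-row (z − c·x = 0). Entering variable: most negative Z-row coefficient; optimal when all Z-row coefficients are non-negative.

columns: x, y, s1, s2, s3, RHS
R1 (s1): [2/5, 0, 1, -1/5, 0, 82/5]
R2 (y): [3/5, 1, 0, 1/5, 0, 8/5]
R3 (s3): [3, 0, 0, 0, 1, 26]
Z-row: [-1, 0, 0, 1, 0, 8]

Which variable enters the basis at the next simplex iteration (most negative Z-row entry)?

x

Negative Z-row entries: x: -1.
The most negative is -1 in column x, so x enters.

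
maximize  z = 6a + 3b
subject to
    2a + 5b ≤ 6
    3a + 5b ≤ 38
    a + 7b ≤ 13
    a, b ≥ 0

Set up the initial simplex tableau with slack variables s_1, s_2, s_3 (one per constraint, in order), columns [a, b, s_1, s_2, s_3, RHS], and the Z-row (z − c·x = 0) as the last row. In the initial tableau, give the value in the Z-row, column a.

-6

The Z-row carries the negated objective coefficients: the a entry is -6.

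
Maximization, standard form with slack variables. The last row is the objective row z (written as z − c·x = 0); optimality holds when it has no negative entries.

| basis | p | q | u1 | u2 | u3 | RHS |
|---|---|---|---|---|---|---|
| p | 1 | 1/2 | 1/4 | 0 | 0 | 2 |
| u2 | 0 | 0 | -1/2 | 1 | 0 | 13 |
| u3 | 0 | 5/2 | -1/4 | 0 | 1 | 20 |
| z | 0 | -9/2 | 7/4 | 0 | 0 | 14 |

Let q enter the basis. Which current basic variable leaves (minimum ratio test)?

p

Column q entries and ratios — p: 2/(1/2) = 4; u2: 0 ≤ 0, skip; u3: 20/(5/2) = 8.
Smallest ratio is 4 in the row of p, so p leaves.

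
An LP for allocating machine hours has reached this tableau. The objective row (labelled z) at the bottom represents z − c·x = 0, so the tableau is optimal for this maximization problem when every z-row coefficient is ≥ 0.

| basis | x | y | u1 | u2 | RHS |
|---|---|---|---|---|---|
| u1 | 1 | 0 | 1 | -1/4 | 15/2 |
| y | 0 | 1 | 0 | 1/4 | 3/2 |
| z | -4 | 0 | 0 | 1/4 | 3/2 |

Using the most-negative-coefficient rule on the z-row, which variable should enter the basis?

x

Negative z-row entries: x: -4.
The most negative is -4 in column x, so x enters.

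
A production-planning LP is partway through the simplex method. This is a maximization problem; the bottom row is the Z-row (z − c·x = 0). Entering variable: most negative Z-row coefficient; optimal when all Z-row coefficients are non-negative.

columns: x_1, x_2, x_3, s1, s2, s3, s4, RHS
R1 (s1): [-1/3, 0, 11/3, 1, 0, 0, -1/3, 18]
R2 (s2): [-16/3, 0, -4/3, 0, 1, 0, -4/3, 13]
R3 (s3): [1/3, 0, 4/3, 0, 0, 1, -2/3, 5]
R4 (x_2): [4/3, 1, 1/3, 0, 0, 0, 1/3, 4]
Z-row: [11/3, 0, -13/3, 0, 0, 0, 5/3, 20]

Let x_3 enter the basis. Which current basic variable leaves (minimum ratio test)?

Column x_3 entries and ratios — s1: 18/(11/3) = 54/11; s2: -4/3 ≤ 0, skip; s3: 5/(4/3) = 15/4; x_2: 4/(1/3) = 12.
Smallest ratio is 15/4 in the row of s3, so s3 leaves.

s3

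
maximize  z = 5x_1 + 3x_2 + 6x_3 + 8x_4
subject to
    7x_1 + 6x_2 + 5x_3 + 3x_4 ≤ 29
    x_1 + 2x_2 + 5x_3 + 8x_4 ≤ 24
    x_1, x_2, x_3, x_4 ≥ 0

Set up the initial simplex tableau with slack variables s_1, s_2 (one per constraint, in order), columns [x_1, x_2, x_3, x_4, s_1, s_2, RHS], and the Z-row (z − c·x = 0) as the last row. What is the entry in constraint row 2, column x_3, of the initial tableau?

Constraint 2 has coefficient 5 on x_3.

5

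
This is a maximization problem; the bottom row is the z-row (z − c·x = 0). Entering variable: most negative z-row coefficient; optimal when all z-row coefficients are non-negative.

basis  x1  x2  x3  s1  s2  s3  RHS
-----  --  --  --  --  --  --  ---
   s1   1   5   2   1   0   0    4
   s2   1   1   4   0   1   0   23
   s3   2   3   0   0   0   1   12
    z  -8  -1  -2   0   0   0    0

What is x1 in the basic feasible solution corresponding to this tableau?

0

x1 is not in the basis, so in the current basic feasible solution x1 = 0.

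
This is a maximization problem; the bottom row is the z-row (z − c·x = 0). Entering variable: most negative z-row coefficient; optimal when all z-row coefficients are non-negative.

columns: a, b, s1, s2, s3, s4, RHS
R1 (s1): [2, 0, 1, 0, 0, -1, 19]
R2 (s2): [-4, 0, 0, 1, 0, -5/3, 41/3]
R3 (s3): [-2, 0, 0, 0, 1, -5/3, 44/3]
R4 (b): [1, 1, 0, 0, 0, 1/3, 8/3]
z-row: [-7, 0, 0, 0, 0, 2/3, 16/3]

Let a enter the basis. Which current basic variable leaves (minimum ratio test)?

Column a entries and ratios — s1: 19/2 = 19/2; s2: -4 ≤ 0, skip; s3: -2 ≤ 0, skip; b: (8/3)/1 = 8/3.
Smallest ratio is 8/3 in the row of b, so b leaves.

b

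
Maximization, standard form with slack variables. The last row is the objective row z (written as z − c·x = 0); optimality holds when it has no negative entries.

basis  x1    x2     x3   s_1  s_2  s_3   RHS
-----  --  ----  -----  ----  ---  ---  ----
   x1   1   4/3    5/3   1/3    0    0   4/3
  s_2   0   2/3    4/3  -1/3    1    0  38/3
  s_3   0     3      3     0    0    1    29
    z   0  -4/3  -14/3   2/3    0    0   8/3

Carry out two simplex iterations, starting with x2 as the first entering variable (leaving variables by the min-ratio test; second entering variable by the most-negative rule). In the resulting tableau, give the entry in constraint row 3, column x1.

-9/5

Ratio test on column x2 — row 1: (4/3)/(4/3) = 1; row 2: (38/3)/(2/3) = 19; row 3: 29/3 = 29/3. Minimum is 1 at row 1 (x1 leaves); pivot element 4/3.
Divide row 1 by 4/3; eliminate column x2 from the other rows.
Second iteration: most negative z-row entry is -3 in column x3, so x3 enters.
Ratio test on column x3 — row 1: 1/(5/4) = 4/5; row 2: 12/(1/2) = 24; row 3: entry -3/4 ≤ 0. Minimum is 4/5 at row 1 (x2 leaves); pivot element 5/4.
Divide row 1 by 5/4; eliminate column x3 from the other rows.
After both pivots, the entry at constraint row 3, column x1 is -9/5.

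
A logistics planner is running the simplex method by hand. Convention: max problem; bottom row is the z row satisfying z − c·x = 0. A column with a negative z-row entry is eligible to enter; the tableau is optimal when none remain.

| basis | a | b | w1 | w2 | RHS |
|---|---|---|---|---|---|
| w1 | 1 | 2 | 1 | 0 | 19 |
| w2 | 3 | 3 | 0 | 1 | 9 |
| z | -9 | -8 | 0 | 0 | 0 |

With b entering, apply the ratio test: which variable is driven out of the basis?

Column b entries and ratios — w1: 19/2 = 19/2; w2: 9/3 = 3.
Smallest ratio is 3 in the row of w2, so w2 leaves.

w2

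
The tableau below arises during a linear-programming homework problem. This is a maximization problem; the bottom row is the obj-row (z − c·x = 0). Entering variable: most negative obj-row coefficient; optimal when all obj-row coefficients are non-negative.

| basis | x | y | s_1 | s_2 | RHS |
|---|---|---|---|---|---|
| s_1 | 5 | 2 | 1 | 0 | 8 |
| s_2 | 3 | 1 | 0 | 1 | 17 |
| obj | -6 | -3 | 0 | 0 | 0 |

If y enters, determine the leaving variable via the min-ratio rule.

s_1

Column y entries and ratios — s_1: 8/2 = 4; s_2: 17/1 = 17.
Smallest ratio is 4 in the row of s_1, so s_1 leaves.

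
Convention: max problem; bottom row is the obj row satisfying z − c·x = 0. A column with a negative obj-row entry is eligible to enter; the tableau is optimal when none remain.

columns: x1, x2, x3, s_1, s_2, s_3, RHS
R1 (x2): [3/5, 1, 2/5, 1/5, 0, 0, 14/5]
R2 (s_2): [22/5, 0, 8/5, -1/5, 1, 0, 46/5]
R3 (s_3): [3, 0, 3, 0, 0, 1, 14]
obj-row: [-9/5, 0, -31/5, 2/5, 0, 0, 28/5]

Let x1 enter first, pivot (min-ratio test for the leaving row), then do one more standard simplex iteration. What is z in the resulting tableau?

Ratio test on column x1 — row 1: (14/5)/(3/5) = 14/3; row 2: (46/5)/(22/5) = 23/11; row 3: 14/3 = 14/3. Minimum is 23/11 at row 2 (s_2 leaves); pivot element 22/5.
Pivot on row 2; the obj-row RHS becomes 28/5 − (-9/5)·(23/11) = 103/11.
Next entering variable (most negative obj-row entry -61/11): x3.
Ratio test on column x3 — row 1: (17/11)/(2/11) = 17/2; row 2: (23/11)/(4/11) = 23/4; row 3: (85/11)/(21/11) = 85/21. Minimum is 85/21 at row 3 (s_3 leaves); pivot element 21/11.
After the second pivot the obj-row RHS is 103/11 − (-61/11)·(85/21) = 668/21.

668/21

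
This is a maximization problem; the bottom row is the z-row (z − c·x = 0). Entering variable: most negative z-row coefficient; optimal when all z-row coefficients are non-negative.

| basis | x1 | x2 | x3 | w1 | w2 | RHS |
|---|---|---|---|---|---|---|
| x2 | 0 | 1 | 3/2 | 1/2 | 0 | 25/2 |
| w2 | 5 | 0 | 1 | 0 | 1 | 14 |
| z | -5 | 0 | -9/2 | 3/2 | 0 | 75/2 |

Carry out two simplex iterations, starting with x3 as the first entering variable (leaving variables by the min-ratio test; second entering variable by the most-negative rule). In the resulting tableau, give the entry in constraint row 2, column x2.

Ratio test on column x3 — row 1: (25/2)/(3/2) = 25/3; row 2: 14/1 = 14. Minimum is 25/3 at row 1 (x2 leaves); pivot element 3/2.
Divide row 1 by 3/2; eliminate column x3 from the other rows.
Second iteration: most negative z-row entry is -5 in column x1, so x1 enters.
Ratio test on column x1 — row 1: entry 0 ≤ 0; row 2: (17/3)/5 = 17/15. Minimum is 17/15 at row 2 (w2 leaves); pivot element 5.
Divide row 2 by 5; eliminate column x1 from the other rows.
After both pivots, the entry at constraint row 2, column x2 is -2/15.

-2/15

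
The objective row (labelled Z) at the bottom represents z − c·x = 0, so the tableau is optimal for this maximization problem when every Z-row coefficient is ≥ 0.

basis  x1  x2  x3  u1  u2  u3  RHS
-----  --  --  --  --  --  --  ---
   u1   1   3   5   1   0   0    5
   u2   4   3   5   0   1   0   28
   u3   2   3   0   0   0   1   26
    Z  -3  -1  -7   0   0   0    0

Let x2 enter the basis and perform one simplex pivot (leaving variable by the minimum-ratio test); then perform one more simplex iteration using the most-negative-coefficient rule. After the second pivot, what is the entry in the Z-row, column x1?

-8/5

Ratio test on column x2 — row 1: 5/3 = 5/3; row 2: 28/3 = 28/3; row 3: 26/3 = 26/3. Minimum is 5/3 at row 1 (u1 leaves); pivot element 3.
Divide row 1 by 3; eliminate column x2 from the other rows.
Second iteration: most negative Z-row entry is -16/3 in column x3, so x3 enters.
Ratio test on column x3 — row 1: (5/3)/(5/3) = 1; row 2: entry 0 ≤ 0; row 3: entry -5 ≤ 0. Minimum is 1 at row 1 (x2 leaves); pivot element 5/3.
Divide row 1 by 5/3; eliminate column x3 from the other rows.
After both pivots, the entry at the Z-row, column x1 is -8/5.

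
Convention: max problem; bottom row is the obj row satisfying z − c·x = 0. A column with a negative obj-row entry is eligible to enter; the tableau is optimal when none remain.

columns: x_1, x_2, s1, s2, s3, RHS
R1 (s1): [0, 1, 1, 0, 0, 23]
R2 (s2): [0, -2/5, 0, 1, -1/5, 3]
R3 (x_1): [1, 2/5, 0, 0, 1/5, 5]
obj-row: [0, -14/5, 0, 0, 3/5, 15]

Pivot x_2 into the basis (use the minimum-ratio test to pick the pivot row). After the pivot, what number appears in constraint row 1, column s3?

Ratio test on column x_2 — row 1: 23/1 = 23; row 2: entry -2/5 ≤ 0; row 3: 5/(2/5) = 25/2. Minimum is 25/2 at row 3 (x_1 leaves); pivot element 2/5.
Divide row 3 by 2/5; eliminate column x_2 from the other rows.
Row 1 update in column s3: 0 − 1·(1/2) = -1/2.

-1/2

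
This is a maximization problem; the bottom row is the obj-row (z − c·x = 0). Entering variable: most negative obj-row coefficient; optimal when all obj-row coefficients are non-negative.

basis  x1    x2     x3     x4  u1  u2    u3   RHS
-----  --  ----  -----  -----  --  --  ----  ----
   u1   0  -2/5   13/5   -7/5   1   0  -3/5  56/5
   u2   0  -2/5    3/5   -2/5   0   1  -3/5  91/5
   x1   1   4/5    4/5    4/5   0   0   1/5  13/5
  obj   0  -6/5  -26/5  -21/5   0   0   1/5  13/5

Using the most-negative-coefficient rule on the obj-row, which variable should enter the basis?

Negative obj-row entries: x2: -6/5, x3: -26/5, x4: -21/5.
The most negative is -26/5 in column x3, so x3 enters.

x3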